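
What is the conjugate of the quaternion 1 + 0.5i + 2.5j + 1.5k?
1 - 0.5i - 2.5j - 1.5k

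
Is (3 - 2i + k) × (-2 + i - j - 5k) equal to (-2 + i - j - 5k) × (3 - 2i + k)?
No: pq = 1 + 8i - 12j - 15k ≠ 1 + 6i + 6j - 19k = qp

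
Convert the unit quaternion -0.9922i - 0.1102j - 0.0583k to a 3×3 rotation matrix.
[[0.9689, 0.2187, 0.1157], [0.2187, -0.9757, 0.0128], [0.1157, 0.0128, -0.9932]]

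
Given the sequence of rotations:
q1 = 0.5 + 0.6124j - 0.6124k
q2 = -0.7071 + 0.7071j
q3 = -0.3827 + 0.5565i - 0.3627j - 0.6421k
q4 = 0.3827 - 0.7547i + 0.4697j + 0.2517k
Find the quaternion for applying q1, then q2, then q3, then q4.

q2 · q1 = -0.7866 - 0.433i - 0.0795j + 0.433k
q3 · q2 · q1 = 0.7912 - 0.4801i + 0.3528j + 0.1381k
q4 · q3 · q2 · q1 = -0.26 - 0.8048i + 0.49j + 0.2112k
-0.26 - 0.8048i + 0.49j + 0.2112k


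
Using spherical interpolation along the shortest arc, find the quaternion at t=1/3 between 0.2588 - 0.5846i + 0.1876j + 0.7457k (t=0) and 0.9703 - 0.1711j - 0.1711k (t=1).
0.6779 - 0.4896i + 0.0758j + 0.5431k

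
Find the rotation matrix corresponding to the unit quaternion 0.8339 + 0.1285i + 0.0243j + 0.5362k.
[[0.4238, -0.888, 0.1783], [0.9005, 0.392, -0.1883], [0.0973, 0.2404, 0.9658]]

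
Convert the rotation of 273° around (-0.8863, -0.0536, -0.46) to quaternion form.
-0.7254 - 0.6101i - 0.0369j - 0.3166k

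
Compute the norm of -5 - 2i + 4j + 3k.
√54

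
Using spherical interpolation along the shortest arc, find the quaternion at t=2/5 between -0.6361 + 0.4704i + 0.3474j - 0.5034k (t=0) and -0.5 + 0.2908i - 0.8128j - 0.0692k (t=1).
-0.739 + 0.5047i - 0.1716j - 0.4119k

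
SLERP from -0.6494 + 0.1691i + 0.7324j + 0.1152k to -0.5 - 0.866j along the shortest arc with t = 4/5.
0.2741 + 0.0442i + 0.9602j + 0.0301k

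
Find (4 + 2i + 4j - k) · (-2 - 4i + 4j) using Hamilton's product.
-16 - 16i + 12j + 26k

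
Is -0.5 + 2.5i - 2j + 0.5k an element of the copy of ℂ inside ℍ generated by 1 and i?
No. The quaternion -0.5 + 2.5i - 2j + 0.5k has j-coefficient y = -2 and k-coefficient z = 0.5, not both zero, so it does not lie in the complex subalgebra spanned by 1 and i.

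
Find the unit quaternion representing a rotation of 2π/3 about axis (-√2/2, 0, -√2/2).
0.5 - 0.6124i - 0.6124k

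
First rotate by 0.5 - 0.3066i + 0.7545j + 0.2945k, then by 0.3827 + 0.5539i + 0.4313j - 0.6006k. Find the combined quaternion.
0.2126 + 0.7398i + 0.5254j + 0.3626k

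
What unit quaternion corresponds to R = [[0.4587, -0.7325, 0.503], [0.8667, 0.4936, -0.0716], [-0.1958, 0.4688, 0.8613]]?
0.8387 + 0.1611i + 0.2083j + 0.4767k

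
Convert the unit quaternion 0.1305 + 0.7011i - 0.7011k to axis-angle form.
axis = (√2/2, 0, -√2/2), θ = 165°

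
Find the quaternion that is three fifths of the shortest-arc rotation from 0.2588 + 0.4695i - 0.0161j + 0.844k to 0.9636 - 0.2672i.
0.8836 + 0.0533i - 0.0089j + 0.4651k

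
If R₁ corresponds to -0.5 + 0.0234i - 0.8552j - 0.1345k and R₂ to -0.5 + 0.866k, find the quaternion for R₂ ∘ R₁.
0.3665 + 0.7289i + 0.4479j - 0.3658k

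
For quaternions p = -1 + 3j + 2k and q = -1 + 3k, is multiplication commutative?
No: pq = -5 + 9i - 3j - 5k ≠ -5 - 9i - 3j - 5k = qp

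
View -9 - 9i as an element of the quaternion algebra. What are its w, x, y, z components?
-9 - 9i + 0j + 0k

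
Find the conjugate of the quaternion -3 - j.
-3 + j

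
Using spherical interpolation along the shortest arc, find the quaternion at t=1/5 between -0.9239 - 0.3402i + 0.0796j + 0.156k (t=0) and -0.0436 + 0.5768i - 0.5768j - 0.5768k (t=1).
-0.8115 - 0.4551i + 0.223j + 0.291k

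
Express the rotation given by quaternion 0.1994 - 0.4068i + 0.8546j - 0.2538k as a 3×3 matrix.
[[-0.5895, -0.5941, 0.5473], [-0.7965, 0.5402, -0.2716], [-0.1343, -0.596, -0.7917]]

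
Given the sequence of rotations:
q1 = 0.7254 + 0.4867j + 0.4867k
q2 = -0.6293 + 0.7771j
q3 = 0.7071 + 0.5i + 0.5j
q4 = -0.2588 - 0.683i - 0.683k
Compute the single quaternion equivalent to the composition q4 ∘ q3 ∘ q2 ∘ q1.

q2 · q1 = -0.8347 + 0.3782i + 0.2574j - 0.3063k
q3 · q2 · q1 = -0.908 - 0.3031i - 0.0822j - 0.277k
q4 · q3 · q2 · q1 = -0.1612 + 0.6425i + 0.0391j + 0.748k
-0.1612 + 0.6425i + 0.0391j + 0.748k


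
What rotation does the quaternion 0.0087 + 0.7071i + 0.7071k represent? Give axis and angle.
axis = (√2/2, 0, √2/2), θ = 179°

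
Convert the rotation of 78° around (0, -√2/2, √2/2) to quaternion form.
0.7771 - 0.445j + 0.445k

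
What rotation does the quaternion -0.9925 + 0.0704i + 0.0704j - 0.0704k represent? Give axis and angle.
axis = (√3/3, √3/3, -√3/3), θ = 346°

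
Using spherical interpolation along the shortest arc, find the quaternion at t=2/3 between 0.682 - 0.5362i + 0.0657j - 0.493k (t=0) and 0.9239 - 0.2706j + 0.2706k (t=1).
0.961 - 0.2135i - 0.1758j + 0.0056k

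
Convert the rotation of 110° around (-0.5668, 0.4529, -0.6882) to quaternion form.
0.5736 - 0.4643i + 0.371j - 0.5637k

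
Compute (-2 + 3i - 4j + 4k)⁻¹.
-0.0444 - 0.0667i + 0.0889j - 0.0889k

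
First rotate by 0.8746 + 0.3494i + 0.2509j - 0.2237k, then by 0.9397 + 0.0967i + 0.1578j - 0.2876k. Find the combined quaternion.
0.6841 + 0.4498i + 0.2949j - 0.4926k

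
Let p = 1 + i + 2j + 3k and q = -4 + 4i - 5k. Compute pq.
7 - 10i + 9j - 25k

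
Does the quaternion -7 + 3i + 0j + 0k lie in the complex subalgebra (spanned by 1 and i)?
Yes. The quaternion -7 + 3i has j- and k-coefficients y = z = 0, so it lies in the complex subalgebra spanned by 1 and i.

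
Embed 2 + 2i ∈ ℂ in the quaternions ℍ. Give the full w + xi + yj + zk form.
2 + 2i + 0j + 0k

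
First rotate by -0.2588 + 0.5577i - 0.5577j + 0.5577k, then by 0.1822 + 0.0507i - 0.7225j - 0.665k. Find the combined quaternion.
-0.1075 - 0.6853i - 0.3138j + 0.6484k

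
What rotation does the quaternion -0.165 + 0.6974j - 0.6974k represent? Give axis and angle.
axis = (0, √2/2, -√2/2), θ = 199°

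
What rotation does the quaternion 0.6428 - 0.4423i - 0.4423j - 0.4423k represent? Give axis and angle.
axis = (-√3/3, -√3/3, -√3/3), θ = 100°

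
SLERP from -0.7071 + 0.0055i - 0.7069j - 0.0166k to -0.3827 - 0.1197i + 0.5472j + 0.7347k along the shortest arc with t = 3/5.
-0.095 + 0.0949i - 0.8085j - 0.5729k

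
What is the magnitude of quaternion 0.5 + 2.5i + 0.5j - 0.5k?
√7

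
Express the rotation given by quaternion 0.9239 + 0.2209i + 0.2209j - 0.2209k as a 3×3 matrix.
[[0.8048, 0.5058, 0.3106], [-0.3106, 0.8048, -0.5058], [-0.5058, 0.3106, 0.8048]]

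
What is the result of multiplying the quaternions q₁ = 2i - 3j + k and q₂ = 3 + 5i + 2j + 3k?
-7 - 5i - 10j + 22k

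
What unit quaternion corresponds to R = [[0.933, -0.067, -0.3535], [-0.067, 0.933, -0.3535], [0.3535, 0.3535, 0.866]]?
0.9659 + 0.183i - 0.183j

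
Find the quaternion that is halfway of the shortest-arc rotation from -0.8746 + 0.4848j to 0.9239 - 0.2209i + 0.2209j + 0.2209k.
-0.9751 + 0.1198i + 0.1431j - 0.1198k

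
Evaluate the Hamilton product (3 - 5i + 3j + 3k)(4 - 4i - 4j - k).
7 - 23i - 17j + 41k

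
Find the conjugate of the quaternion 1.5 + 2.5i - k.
1.5 - 2.5i + k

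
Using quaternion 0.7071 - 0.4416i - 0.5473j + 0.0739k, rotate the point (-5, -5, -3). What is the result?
(-1.327, -7.566, -0.049)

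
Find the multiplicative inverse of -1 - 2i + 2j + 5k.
-0.0294 + 0.0588i - 0.0588j - 0.1471k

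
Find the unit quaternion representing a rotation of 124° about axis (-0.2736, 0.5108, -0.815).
0.4695 - 0.2416i + 0.451j - 0.7196k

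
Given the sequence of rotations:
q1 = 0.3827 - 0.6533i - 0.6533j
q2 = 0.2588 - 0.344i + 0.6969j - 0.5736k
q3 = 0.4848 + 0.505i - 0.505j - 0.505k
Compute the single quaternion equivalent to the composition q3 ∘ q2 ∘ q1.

q2 · q1 = 0.3296 - 0.6755i + 0.4724j + 0.4605k
q3 · q2 · q1 = 0.972 - 0.155i + 0.1711j - 0.0458k
0.972 - 0.155i + 0.1711j - 0.0458k


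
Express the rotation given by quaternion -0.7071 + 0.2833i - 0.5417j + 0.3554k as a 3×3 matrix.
[[0.1605, 0.1957, 0.9674], [-0.8095, 0.5869, 0.0156], [-0.5647, -0.7857, 0.2526]]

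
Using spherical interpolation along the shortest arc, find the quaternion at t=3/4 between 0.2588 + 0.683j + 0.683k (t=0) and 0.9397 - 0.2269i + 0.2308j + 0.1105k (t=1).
0.849 - 0.1861i + 0.3955j + 0.2968k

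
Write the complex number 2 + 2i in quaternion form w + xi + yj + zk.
2 + 2i + 0j + 0k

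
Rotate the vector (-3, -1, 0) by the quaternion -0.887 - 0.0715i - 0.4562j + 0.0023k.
(-1.821, -1.173, 2.304)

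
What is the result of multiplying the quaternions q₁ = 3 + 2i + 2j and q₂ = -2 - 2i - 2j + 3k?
2 - 4i - 16j + 9k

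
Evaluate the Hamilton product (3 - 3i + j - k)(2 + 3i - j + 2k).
18 + 4i + 2j + 4k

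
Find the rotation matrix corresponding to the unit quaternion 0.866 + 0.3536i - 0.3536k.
[[0.7499, 0.6124, -0.2501], [-0.6124, 0.4999, -0.6124], [-0.2501, 0.6124, 0.7499]]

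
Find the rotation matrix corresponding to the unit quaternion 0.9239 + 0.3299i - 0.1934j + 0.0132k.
[[0.9248, -0.152, -0.3487], [-0.1032, 0.782, -0.6147], [0.3661, 0.6045, 0.7075]]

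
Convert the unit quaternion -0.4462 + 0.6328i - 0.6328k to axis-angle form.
axis = (√2/2, 0, -√2/2), θ = 233°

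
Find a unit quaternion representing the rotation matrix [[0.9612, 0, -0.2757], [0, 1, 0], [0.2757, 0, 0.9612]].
0.9903 - 0.1392j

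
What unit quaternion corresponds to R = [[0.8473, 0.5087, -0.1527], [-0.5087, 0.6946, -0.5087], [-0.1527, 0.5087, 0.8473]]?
0.9205 + 0.2763i - 0.2763k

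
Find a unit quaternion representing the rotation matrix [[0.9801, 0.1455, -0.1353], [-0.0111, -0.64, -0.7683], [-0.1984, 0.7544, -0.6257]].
0.4226 + 0.9008i + 0.0373j - 0.0926k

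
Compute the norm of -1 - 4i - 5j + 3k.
√51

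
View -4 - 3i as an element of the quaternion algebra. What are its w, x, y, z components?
-4 - 3i + 0j + 0k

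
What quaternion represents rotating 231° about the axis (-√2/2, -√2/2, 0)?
-0.4305 - 0.6382i - 0.6382j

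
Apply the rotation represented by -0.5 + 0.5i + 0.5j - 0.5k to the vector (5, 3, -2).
(2, 5, -3)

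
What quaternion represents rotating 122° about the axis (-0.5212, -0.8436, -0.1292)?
0.4848 - 0.4559i - 0.7378j - 0.113k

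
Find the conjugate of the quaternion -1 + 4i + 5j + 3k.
-1 - 4i - 5j - 3k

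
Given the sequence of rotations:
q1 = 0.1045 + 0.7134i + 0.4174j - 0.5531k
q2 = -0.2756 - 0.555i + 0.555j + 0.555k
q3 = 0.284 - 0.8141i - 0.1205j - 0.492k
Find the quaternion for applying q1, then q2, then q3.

q2 · q1 = 0.4425 - 0.7932i + 0.0319j - 0.4172k
q3 · q2 · q1 = -0.7215 - 0.5195i + 0.0064j - 0.4577k
-0.7215 - 0.5195i + 0.0064j - 0.4577k


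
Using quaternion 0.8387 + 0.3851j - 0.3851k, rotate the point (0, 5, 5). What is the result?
(6.46, 2.034, 2.034)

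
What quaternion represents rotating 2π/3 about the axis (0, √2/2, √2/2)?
0.5 + 0.6124j + 0.6124k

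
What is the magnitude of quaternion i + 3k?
√10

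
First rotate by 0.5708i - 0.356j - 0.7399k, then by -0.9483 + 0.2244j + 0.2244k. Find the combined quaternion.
0.2459 - 0.6274i + 0.4657j + 0.5736k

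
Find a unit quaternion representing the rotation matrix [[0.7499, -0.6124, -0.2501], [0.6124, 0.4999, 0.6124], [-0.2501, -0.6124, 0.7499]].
0.866 - 0.3536i + 0.3536k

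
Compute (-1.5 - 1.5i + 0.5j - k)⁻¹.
-0.2609 + 0.2609i - 0.087j + 0.1739k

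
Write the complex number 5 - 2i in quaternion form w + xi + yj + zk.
5 - 2i + 0j + 0k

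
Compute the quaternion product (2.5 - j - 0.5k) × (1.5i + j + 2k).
2 + 2.25i + 1.75j + 6.5k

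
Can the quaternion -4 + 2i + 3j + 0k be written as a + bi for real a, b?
No. The quaternion -4 + 2i + 3j has j-coefficient y = 3 and k-coefficient z = 0, not both zero, so it does not lie in the complex subalgebra spanned by 1 and i.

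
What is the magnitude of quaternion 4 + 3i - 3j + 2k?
√38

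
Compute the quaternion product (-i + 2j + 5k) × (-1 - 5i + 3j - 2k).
-1 - 18i - 29j + 2k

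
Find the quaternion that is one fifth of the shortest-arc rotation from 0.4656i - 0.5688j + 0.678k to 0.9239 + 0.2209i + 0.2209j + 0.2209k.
0.2652 + 0.4928i - 0.4611j + 0.6886k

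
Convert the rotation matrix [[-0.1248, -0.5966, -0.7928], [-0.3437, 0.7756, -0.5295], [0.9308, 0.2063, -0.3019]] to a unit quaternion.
0.5807 + 0.3168i - 0.742j + 0.1089k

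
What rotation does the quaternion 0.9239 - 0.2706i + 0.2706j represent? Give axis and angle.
axis = (-√2/2, √2/2, 0), θ = π/4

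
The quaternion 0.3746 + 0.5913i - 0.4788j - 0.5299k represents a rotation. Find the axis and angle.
axis = (0.6377, -0.5164, -0.5715), θ = 136°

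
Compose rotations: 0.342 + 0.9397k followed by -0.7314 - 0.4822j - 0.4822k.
0.203 - 0.4531i - 0.1649j - 0.8522k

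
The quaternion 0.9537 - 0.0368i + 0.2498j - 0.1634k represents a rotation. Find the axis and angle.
axis = (-0.1224, 0.8306, -0.5433), θ = 35°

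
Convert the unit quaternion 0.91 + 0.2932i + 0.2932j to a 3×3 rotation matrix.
[[0.8281, 0.1719, 0.5336], [0.1719, 0.8281, -0.5336], [-0.5336, 0.5336, 0.6561]]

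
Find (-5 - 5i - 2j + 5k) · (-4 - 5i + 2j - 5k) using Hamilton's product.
24 + 45i - 52j - 15k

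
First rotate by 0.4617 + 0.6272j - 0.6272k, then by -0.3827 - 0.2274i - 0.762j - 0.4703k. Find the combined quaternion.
0.0063 + 0.6679i - 0.7345j - 0.1197k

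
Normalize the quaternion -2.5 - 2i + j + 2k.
-0.6402 - 0.5121i + 0.2561j + 0.5121k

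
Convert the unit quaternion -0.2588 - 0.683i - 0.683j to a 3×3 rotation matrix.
[[0.067, 0.933, 0.3535], [0.933, 0.067, -0.3535], [-0.3535, 0.3535, -0.866]]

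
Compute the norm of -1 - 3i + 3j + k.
√20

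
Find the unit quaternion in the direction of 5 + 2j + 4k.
0.7454 + 0.2981j + 0.5963k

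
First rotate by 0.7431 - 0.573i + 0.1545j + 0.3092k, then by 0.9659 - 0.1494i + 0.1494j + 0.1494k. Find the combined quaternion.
0.5629 - 0.6414i + 0.2208j + 0.4722k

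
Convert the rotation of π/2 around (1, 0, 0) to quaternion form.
0.7071 + 0.7071i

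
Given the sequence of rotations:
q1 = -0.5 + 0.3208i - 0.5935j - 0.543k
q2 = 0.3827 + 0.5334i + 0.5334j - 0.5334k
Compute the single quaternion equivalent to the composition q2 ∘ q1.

q2 · q1 = -0.3355 - 0.7501i - 0.3753j - 0.4288k
-0.3355 - 0.7501i - 0.3753j - 0.4288k


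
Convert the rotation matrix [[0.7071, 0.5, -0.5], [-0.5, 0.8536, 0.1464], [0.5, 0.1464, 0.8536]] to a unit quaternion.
0.9239 - 0.2706j - 0.2706k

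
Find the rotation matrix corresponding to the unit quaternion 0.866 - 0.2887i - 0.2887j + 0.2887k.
[[0.6666, -0.3333, -0.6667], [0.6667, 0.6666, 0.3333], [0.3333, -0.6667, 0.6666]]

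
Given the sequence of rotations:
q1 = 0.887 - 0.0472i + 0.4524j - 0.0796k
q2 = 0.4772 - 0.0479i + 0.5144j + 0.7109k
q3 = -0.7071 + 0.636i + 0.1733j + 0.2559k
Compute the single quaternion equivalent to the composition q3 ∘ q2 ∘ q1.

q2 · q1 = 0.2449 - 0.4276i + 0.6348j + 0.5952k
q3 · q2 · q1 = -0.1635 + 0.3988i - 0.8944j + 0.1196k
-0.1635 + 0.3988i - 0.8944j + 0.1196k


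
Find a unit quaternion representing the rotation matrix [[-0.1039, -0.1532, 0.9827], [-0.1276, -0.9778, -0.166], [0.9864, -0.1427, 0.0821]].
0.0087 + 0.6693i - 0.1049j + 0.7355k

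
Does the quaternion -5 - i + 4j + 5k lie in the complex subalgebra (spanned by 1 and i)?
No. The quaternion -5 - i + 4j + 5k has j-coefficient y = 4 and k-coefficient z = 5, not both zero, so it does not lie in the complex subalgebra spanned by 1 and i.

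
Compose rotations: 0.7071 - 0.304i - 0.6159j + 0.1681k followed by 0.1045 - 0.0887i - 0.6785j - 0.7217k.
-0.2496 - 0.653i - 0.3098j - 0.6444k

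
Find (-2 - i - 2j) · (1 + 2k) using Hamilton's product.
-2 - 5i - 4k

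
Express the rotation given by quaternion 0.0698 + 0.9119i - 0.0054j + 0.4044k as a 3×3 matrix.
[[0.6729, -0.0663, 0.7368], [0.0466, -0.9902, -0.1317], [0.7383, 0.1229, -0.6632]]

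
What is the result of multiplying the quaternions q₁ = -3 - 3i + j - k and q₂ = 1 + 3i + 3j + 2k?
5 - 7i - 5j - 19k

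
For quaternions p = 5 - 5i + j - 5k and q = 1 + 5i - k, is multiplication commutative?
No: pq = 25 + 19i - 29j - 15k ≠ 25 + 21i + 31j - 5k = qp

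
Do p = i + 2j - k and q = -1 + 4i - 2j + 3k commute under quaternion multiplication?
No: pq = 3 + 3i - 9j - 9k ≠ 3 - 5i + 5j + 11k = qp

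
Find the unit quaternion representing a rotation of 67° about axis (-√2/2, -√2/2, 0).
0.8339 - 0.3903i - 0.3903j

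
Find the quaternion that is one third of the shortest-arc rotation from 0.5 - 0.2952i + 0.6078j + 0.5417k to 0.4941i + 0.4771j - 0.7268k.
0.3976 - 0.4519i + 0.2737j + 0.7502k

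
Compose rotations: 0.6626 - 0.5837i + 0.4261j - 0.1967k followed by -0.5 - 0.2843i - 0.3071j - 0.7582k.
-0.5155 + 0.4869i - 0.0299j - 0.7044k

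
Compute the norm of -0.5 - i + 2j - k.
2.5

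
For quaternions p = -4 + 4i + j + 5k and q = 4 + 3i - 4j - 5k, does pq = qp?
No: pq = 1 + 19i + 55j + 21k ≠ 1 - 11i - 15j + 59k = qp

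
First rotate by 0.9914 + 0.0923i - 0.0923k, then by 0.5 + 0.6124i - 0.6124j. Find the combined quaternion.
0.4392 + 0.7098i - 0.5506j + 0.0104k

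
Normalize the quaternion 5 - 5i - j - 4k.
0.6108 - 0.6108i - 0.1222j - 0.4887k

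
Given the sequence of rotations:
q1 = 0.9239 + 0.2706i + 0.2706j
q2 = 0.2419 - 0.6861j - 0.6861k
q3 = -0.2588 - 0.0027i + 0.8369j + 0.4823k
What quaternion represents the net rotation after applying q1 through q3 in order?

q2 · q1 = 0.4092 + 0.2511i - 0.7541j - 0.4482k
q3 · q2 · q1 = 0.7421 - 0.0775i + 0.6575j + 0.1052k
0.7421 - 0.0775i + 0.6575j + 0.1052k


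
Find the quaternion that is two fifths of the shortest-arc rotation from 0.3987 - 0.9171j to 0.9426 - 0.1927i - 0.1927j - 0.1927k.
0.7009 - 0.0888i - 0.7021j - 0.0888k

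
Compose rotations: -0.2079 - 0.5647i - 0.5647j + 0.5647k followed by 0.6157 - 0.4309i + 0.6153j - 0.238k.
0.1105 - 0.045i - 0.0979j + 0.988k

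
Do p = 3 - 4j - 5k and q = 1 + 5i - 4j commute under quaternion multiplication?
No: pq = -13 - 5i - 41j + 15k ≠ -13 + 35i + 9j - 25k = qp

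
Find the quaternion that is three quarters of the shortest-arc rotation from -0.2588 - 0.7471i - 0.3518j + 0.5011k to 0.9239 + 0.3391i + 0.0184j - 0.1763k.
-0.8164 - 0.4879i - 0.1163j + 0.2862k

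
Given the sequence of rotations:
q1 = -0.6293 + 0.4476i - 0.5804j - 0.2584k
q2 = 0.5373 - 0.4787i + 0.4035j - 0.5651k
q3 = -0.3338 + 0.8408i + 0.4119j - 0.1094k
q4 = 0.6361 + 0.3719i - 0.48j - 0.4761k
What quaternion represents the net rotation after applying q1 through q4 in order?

q2 · q1 = -0.0357 + 0.1095i - 0.9424j + 0.314k
q3 · q2 · q1 = 0.3424 - 0.0403i + 0.0239j - 0.9384k
q4 · q3 · q2 · q1 = -0.2025 + 0.5635i + 0.219j - 0.7704k
-0.2025 + 0.5635i + 0.219j - 0.7704k


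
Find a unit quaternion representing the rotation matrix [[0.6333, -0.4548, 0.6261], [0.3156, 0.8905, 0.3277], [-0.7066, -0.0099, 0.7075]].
0.8988 - 0.0939i + 0.3707j + 0.2143k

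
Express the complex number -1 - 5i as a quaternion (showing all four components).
-1 - 5i + 0j + 0k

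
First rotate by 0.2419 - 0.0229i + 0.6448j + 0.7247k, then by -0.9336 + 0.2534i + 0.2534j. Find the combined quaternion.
-0.3834 + 0.2663i - 0.7243j - 0.5074k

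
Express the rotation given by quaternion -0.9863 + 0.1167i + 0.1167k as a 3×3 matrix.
[[0.9728, 0.2302, 0.0272], [-0.2302, 0.9455, 0.2302], [0.0272, -0.2302, 0.9728]]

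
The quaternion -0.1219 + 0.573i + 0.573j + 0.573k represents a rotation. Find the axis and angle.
axis = (√3/3, √3/3, √3/3), θ = 194°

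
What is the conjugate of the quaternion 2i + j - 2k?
-2i - j + 2k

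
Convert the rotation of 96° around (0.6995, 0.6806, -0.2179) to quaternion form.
0.6691 + 0.5198i + 0.5058j - 0.1619k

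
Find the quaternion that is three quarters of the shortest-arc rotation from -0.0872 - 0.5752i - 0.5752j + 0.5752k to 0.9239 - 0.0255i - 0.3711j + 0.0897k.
0.7773 - 0.2194i - 0.5214j + 0.2755k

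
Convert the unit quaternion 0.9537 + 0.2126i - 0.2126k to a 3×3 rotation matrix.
[[0.9096, 0.4055, -0.0904], [-0.4055, 0.8192, -0.4055], [-0.0904, 0.4055, 0.9096]]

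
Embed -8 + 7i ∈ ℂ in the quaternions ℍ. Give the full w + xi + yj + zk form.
-8 + 7i + 0j + 0k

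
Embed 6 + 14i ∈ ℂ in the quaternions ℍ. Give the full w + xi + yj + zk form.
6 + 14i + 0j + 0k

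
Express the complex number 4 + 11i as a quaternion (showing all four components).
4 + 11i + 0j + 0k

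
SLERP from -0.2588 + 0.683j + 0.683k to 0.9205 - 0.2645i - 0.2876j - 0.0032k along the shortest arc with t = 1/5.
-0.4515 + 0.0652i + 0.6633j + 0.5932k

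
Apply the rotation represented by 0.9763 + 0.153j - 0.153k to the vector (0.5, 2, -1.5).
(0.603, 1.827, -1.673)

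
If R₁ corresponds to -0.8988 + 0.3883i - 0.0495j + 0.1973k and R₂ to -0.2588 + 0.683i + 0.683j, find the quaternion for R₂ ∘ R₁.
0.0012 - 0.5796i - 0.7358j - 0.3501k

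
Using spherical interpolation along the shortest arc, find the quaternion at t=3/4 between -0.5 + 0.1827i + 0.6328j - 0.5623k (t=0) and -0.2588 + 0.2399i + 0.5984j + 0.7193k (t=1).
-0.4052 + 0.2768i + 0.7527j + 0.4389k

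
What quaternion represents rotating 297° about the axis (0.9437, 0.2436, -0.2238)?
-0.8526 + 0.4931i + 0.1273j - 0.1169k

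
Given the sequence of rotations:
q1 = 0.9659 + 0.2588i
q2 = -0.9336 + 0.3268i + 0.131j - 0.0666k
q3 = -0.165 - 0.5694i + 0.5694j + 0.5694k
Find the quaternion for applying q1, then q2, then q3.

q2 · q1 = -0.9863 + 0.074i + 0.1093j - 0.0982k
q3 · q2 · q1 = 0.1986 + 0.4312i - 0.5934j - 0.6498k
0.1986 + 0.4312i - 0.5934j - 0.6498k


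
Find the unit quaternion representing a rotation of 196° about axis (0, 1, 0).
-0.1392 + 0.9903j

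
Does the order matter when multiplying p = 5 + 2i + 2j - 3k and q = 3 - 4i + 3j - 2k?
Yes: pq = 11 - 9i + 37j - 5k ≠ 11 - 19i + 5j - 33k = qp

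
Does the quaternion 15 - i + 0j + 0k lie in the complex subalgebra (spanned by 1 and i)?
Yes. The quaternion 15 - i has j- and k-coefficients y = z = 0, so it lies in the complex subalgebra spanned by 1 and i.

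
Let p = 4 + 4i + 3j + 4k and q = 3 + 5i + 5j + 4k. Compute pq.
-39 + 24i + 33j + 33k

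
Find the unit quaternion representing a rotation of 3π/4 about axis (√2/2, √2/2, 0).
0.3827 + 0.6533i + 0.6533j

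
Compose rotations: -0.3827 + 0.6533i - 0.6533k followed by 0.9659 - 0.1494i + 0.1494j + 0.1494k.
-0.1744 + 0.5906i - 0.0572j - 0.7858k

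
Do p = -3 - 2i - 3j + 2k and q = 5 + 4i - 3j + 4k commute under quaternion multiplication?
No: pq = -24 - 28i + 10j + 16k ≠ -24 - 16i - 22j - 20k = qp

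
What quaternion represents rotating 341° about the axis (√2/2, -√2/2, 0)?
-0.9863 + 0.1167i - 0.1167j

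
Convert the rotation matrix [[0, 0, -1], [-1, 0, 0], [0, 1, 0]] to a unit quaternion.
-0.5 - 0.5i + 0.5j + 0.5k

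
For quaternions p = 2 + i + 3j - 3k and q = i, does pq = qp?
No: pq = -1 + 2i - 3j - 3k ≠ -1 + 2i + 3j + 3k = qp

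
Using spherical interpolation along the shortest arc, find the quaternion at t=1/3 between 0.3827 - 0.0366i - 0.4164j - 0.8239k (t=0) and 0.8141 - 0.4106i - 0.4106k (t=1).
0.5756 - 0.1786i - 0.2972j - 0.7406k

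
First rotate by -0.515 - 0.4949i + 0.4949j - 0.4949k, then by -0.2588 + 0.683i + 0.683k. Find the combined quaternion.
0.8093 - 0.5617i - 0.1281j + 0.1144k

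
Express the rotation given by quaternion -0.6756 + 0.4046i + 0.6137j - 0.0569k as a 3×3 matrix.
[[0.2403, 0.4197, -0.8753], [0.5735, 0.6661, 0.4769], [0.7832, -0.6165, -0.0807]]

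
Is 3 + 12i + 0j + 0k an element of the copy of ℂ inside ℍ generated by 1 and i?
Yes. The quaternion 3 + 12i has j- and k-coefficients y = z = 0, so it lies in the complex subalgebra spanned by 1 and i.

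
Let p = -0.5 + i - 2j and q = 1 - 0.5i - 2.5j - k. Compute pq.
-5 + 3.25i + 0.25j - 3k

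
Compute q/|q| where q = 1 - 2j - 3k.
0.2673 - 0.5345j - 0.8018k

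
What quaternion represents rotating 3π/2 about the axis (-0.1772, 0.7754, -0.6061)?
-0.7071 - 0.1253i + 0.5483j - 0.4286k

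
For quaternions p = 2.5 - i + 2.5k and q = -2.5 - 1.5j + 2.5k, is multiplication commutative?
No: pq = -12.5 + 6.25i - 1.25j + 1.5k ≠ -12.5 - 1.25i - 6.25j - 1.5k = qp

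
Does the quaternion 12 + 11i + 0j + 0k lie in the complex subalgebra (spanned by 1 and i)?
Yes. The quaternion 12 + 11i has j- and k-coefficients y = z = 0, so it lies in the complex subalgebra spanned by 1 and i.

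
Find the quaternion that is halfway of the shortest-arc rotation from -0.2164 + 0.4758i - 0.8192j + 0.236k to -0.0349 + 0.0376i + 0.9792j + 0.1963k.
-0.0976 + 0.2356i - 0.9667j + 0.0213k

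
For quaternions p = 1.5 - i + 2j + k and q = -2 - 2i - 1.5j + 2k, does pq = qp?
No: pq = -4 + 4.5i - 6.25j + 6.5k ≠ -4 - 6.5i - 6.25j - 4.5k = qp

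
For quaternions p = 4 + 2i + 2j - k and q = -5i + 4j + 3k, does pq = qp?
No: pq = 5 - 10i + 15j + 30k ≠ 5 - 30i + 17j - 6k = qp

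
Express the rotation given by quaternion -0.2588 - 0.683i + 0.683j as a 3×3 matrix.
[[0.067, -0.933, -0.3535], [-0.933, 0.067, -0.3535], [0.3535, 0.3535, -0.866]]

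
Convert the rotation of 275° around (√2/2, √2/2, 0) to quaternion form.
-0.7373 + 0.4777i + 0.4777j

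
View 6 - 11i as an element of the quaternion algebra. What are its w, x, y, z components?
6 - 11i + 0j + 0k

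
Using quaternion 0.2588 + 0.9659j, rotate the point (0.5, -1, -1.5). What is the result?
(-1.183, -1, 1.049)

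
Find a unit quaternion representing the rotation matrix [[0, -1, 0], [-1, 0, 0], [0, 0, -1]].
-0.7071i + 0.7071j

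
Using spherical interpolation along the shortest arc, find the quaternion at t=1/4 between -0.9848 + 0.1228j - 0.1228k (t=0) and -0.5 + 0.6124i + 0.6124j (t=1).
-0.939 + 0.1781i + 0.2771j - 0.099k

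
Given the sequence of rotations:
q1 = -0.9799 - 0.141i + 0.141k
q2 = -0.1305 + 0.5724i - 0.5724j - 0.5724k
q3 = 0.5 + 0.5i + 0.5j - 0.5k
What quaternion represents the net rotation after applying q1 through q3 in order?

q2 · q1 = 0.2893 - 0.6232i + 0.5609j + 0.4618k
q3 · q2 · q1 = 0.4067 + 0.3444i + 0.5058j + 0.6783k
0.4067 + 0.3444i + 0.5058j + 0.6783k


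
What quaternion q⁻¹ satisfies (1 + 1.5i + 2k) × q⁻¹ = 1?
0.1379 - 0.2069i - 0.2759k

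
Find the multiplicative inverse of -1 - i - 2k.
-0.1667 + 0.1667i + 0.3333k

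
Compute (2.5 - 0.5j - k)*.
2.5 + 0.5j + k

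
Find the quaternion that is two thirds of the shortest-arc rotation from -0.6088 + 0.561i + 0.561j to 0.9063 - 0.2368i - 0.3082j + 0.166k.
-0.833 + 0.3576i + 0.4065j - 0.1137k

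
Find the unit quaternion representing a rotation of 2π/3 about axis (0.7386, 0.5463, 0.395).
0.5 + 0.6396i + 0.4731j + 0.3421k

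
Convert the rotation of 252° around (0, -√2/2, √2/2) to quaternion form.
-0.5878 - 0.5721j + 0.5721k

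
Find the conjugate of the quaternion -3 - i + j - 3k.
-3 + i - j + 3k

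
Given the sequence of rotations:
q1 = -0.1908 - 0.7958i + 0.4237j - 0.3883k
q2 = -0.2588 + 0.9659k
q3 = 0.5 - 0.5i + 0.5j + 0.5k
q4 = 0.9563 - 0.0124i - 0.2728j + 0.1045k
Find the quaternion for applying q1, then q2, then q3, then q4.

q2 · q1 = 0.4244 - 0.2033i - 0.8783j - 0.0838k
q3 · q2 · q1 = 0.5916 + 0.0834i - 0.3705j + 0.7111k
q4 · q3 · q2 · q1 = 0.3914 - 0.0829i - 0.4982j + 0.7692k
0.3914 - 0.0829i - 0.4982j + 0.7692k


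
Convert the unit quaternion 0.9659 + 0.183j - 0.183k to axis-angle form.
axis = (0, √2/2, -√2/2), θ = π/6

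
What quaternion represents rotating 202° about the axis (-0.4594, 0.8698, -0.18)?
-0.1908 - 0.451i + 0.8538j - 0.1767k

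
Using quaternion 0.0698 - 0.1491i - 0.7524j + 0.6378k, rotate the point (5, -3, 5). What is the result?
(-6.611, -3.554, 1.633)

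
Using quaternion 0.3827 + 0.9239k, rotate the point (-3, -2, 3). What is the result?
(3.536, -0.707, 3)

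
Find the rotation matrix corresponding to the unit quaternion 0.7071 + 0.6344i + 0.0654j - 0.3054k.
[[0.8049, 0.5149, -0.295], [-0.3489, 0.0085, -0.9371], [-0.48, 0.8572, 0.1865]]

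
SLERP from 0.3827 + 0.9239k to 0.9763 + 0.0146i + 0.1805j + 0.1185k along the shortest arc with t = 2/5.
0.7224 + 0.0069i + 0.0853j + 0.6861k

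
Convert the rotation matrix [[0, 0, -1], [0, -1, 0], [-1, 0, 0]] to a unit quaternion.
-0.7071i + 0.7071k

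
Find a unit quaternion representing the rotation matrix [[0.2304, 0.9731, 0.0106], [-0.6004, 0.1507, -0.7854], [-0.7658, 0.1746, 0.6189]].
0.7071 + 0.3394i + 0.2745j - 0.5563k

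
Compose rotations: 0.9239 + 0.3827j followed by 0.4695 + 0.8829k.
0.4338 - 0.3379i + 0.1797j + 0.8157k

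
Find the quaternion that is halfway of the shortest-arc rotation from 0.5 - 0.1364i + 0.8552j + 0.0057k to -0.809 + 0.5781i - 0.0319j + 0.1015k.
0.7532 - 0.4111i + 0.5105j - 0.0551k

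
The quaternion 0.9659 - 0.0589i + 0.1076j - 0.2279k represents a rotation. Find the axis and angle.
axis = (-0.2276, 0.4157, -0.8806), θ = π/6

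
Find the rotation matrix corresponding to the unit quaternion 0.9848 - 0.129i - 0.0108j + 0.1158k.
[[0.9729, -0.2253, -0.0511], [0.2309, 0.9399, 0.2516], [-0.0086, -0.2566, 0.9665]]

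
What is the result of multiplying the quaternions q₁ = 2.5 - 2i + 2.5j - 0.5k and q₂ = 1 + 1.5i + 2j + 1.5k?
1.25 + 6.5i + 9.75j - 4.5k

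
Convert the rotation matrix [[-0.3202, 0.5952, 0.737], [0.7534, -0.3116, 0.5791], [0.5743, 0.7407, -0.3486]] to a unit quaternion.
0.0698 + 0.5788i + 0.5825j + 0.5664k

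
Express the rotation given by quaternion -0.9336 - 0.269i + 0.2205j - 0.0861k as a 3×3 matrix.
[[0.8879, -0.2794, -0.3654], [0.0421, 0.8405, -0.5402], [0.458, 0.4643, 0.758]]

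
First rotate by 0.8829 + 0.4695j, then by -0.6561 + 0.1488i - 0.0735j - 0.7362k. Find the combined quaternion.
-0.5448 + 0.477i - 0.3729j - 0.5801k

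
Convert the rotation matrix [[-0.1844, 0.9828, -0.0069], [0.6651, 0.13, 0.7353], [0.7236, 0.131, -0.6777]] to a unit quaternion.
-0.2588 + 0.5838i + 0.7057j + 0.3069k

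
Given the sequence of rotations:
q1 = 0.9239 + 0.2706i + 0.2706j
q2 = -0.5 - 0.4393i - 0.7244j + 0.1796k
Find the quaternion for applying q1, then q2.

q2 · q1 = -0.1471 - 0.5898i - 0.756j + 0.2431k
-0.1471 - 0.5898i - 0.756j + 0.2431k


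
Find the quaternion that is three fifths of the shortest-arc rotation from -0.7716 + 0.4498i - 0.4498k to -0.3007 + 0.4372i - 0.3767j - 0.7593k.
-0.5205 + 0.469i - 0.2381j - 0.6726k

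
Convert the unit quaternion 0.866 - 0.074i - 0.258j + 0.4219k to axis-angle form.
axis = (-0.148, -0.516, 0.8437), θ = π/3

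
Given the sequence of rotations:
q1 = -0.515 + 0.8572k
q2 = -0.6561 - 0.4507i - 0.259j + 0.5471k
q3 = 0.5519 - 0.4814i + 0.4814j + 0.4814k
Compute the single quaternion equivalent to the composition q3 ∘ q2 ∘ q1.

q2 · q1 = -0.1311 + 0.0101i + 0.5197j - 0.8442k
q3 · q2 · q1 = 0.0887 - 0.5879i - 0.1778j - 0.7841k
0.0887 - 0.5879i - 0.1778j - 0.7841k


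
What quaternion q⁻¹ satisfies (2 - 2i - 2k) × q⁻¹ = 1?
0.1667 + 0.1667i + 0.1667k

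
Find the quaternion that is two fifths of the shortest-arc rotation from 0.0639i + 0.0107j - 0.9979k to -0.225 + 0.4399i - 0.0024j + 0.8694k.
0.0943 - 0.1447i + 0.0077j - 0.9849k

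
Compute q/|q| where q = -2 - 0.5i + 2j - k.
-0.6576 - 0.1644i + 0.6576j - 0.3288k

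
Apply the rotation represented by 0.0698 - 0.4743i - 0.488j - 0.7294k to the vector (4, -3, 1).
(-3.232, 3.764, 1.177)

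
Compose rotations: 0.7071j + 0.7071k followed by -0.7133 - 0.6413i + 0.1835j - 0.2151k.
0.0223 + 0.2819i - 0.0509j - 0.9578k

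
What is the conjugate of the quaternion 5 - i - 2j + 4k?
5 + i + 2j - 4k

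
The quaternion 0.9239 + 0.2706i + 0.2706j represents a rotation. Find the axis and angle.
axis = (√2/2, √2/2, 0), θ = π/4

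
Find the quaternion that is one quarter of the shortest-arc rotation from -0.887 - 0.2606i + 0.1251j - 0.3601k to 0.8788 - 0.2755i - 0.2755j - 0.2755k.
-0.9531 - 0.1293i + 0.1772j - 0.2083k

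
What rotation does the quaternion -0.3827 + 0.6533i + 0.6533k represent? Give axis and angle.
axis = (√2/2, 0, √2/2), θ = 5π/4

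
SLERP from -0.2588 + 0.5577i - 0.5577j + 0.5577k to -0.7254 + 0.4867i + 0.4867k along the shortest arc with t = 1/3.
-0.4455 + 0.5691i - 0.3923j + 0.5691k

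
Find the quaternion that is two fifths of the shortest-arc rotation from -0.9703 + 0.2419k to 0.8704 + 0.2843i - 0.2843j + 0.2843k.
-0.9846 - 0.1215i + 0.1215j + 0.0312k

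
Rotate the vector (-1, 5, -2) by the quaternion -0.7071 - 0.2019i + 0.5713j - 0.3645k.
(-2.491, 4.383, -2.141)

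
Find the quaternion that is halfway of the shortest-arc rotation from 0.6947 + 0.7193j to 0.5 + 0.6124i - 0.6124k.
0.7278 + 0.3731i + 0.4382j - 0.3731k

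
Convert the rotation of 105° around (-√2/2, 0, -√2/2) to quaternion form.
0.6088 - 0.561i - 0.561k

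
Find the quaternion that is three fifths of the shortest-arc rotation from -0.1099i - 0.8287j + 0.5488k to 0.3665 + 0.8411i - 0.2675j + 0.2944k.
0.2654 + 0.553i - 0.6168j + 0.4933k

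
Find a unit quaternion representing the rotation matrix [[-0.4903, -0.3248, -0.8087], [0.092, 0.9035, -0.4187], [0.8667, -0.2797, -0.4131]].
0.5 + 0.0695i - 0.8377j + 0.2084k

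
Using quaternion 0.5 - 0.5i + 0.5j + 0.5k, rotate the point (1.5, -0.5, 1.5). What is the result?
(0.5, 1.5, -1.5)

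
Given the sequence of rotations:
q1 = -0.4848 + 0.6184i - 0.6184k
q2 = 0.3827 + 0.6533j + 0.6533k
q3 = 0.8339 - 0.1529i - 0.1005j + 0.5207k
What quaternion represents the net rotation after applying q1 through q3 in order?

q2 · q1 = 0.2185 - 0.1673i + 0.0873j - 0.9574k
q3 · q2 · q1 = 0.6639 - 0.1222i - 0.1827j - 0.7148k
0.6639 - 0.1222i - 0.1827j - 0.7148k


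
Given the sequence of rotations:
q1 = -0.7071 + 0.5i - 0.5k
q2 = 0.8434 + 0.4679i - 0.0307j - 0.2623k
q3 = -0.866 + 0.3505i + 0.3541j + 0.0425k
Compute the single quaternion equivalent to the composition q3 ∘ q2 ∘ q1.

q2 · q1 = -0.9615 + 0.1062i + 0.1245j - 0.2209k
q3 · q2 · q1 = 0.7607 - 0.5125i - 0.3663j + 0.1565k
0.7607 - 0.5125i - 0.3663j + 0.1565k


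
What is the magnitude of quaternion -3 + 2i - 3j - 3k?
√31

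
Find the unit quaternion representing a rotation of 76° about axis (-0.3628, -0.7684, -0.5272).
0.788 - 0.2234i - 0.4731j - 0.3246k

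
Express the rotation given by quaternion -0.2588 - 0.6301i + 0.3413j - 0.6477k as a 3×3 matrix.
[[-0.072, -0.7654, 0.6396], [-0.0949, -0.6331, -0.7683], [0.9929, -0.116, -0.027]]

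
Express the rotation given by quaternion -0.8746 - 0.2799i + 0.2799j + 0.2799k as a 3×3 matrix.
[[0.6866, 0.3329, -0.6463], [-0.6463, 0.6866, -0.3329], [0.3329, 0.6463, 0.6866]]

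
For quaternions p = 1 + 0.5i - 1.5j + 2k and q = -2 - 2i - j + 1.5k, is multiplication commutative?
No: pq = -5.5 - 3.25i - 2.75j - 6k ≠ -5.5 - 2.75i + 6.75j + k = qp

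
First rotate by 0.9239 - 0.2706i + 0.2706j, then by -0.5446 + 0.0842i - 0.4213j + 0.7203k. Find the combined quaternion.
-0.3664 + 0.0302i - 0.7315j + 0.5743k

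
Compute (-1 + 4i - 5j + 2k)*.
-1 - 4i + 5j - 2k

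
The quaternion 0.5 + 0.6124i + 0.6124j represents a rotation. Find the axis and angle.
axis = (√2/2, √2/2, 0), θ = 2π/3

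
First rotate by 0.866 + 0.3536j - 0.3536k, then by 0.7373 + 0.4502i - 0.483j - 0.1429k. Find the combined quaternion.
0.7588 + 0.6112i + 0.0016j - 0.2253k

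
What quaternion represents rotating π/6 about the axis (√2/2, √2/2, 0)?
0.9659 + 0.183i + 0.183j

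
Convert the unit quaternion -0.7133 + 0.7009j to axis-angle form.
axis = (0, 1, 0), θ = 271°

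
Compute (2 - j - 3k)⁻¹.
0.1429 + 0.0714j + 0.2143k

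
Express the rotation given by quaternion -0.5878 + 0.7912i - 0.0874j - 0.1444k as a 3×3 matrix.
[[0.943, -0.3081, -0.1258], [0.0315, -0.2937, 0.9554], [-0.3312, -0.9049, -0.2673]]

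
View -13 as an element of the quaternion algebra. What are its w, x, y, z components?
-13 + 0i + 0j + 0k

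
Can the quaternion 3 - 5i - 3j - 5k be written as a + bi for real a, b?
No. The quaternion 3 - 5i - 3j - 5k has j-coefficient y = -3 and k-coefficient z = -5, not both zero, so it does not lie in the complex subalgebra spanned by 1 and i.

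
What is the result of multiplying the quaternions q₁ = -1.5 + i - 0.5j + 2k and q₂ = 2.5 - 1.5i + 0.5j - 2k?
2 + 4.75i - 3j + 7.75k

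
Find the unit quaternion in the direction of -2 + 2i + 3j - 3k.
-0.3922 + 0.3922i + 0.5883j - 0.5883k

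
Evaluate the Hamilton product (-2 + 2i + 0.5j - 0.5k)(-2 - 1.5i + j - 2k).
5.5 - 1.5i + 1.75j + 7.75k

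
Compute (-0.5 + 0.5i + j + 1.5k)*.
-0.5 - 0.5i - j - 1.5k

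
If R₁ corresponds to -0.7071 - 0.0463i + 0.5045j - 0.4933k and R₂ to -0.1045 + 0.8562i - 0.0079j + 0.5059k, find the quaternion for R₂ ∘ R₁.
0.3671 - 0.8519i + 0.3518j + 0.1254k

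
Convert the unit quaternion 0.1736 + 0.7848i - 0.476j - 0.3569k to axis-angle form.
axis = (0.7969, -0.4833, -0.3624), θ = 160°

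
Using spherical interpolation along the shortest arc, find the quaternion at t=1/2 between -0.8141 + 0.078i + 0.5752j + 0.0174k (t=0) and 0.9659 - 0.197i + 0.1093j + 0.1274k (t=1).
-0.9551 + 0.1476i + 0.25j - 0.059k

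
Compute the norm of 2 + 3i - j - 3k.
√23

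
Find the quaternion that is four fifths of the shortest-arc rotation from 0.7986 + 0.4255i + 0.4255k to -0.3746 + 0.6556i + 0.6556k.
-0.1219 + 0.7018i + 0.7018k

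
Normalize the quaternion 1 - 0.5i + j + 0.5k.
0.6325 - 0.3162i + 0.6325j + 0.3162k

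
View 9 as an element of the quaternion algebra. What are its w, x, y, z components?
9 + 0i + 0j + 0k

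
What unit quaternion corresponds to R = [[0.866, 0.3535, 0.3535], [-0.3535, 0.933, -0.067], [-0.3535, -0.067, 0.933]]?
0.9659 + 0.183j - 0.183k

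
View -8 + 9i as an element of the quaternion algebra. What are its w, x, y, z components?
-8 + 9i + 0j + 0k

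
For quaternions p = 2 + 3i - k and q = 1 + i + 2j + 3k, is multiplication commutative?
No: pq = 2 + 7i - 6j + 11k ≠ 2 + 3i + 14j - k = qp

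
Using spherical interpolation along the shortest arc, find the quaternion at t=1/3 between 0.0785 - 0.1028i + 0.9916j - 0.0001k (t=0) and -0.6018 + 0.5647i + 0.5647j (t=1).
-0.183 + 0.1499i + 0.9716j - 0.0001k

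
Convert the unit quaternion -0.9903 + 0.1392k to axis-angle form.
axis = (0, 0, 1), θ = 344°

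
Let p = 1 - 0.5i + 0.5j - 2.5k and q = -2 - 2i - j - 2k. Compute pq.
-7.5 - 4.5i + 2j + 4.5k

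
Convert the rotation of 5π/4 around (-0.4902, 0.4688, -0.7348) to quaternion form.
-0.3827 - 0.4529i + 0.4331j - 0.6789k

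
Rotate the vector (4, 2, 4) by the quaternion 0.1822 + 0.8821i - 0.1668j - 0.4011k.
(-0.879, -4.268, -4.124)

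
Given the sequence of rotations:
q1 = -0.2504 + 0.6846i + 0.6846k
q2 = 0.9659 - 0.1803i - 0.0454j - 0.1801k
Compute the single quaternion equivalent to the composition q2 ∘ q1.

q2 · q1 = 0.0049 + 0.6753i + 0.0115j + 0.7374k
0.0049 + 0.6753i + 0.0115j + 0.7374k
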